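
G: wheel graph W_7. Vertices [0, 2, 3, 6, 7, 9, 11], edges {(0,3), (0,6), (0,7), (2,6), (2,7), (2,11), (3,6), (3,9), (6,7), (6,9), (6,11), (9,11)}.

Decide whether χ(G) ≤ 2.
The clique on vertices [0, 3, 6] has size 3 > 2, so it alone needs 3 colors.

No, G is not 2-colorable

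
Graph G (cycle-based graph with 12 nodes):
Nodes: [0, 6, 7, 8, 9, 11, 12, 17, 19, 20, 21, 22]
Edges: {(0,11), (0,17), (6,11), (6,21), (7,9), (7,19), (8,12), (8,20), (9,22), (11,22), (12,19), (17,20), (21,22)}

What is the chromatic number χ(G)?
χ(G) = 2

Clique number ω(G) = 2 (lower bound: χ ≥ ω).
The graph is bipartite (no odd cycle), so 2 colors suffice: χ(G) = 2.
A valid 2-coloring: color 1: [8, 9, 11, 17, 19, 21]; color 2: [0, 6, 7, 12, 20, 22].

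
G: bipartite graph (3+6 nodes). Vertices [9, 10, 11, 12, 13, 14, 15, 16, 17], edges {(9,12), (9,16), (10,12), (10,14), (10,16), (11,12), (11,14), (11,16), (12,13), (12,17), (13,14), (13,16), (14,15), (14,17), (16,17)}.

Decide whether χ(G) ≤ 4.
Yes, G is 4-colorable

A valid 4-coloring: color 1: [12, 14, 16]; color 2: [9, 10, 11, 13, 15, 17].
(χ(G) = 2 ≤ 4.)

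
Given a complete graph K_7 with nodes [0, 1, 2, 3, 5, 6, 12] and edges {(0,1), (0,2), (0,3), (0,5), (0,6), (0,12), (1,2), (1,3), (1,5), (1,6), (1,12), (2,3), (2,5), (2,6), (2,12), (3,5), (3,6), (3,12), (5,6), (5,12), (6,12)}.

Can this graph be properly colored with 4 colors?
The clique on vertices [0, 1, 2, 3, 5, 6, 12] has size 7 > 4, so it alone needs 7 colors.

No, G is not 4-colorable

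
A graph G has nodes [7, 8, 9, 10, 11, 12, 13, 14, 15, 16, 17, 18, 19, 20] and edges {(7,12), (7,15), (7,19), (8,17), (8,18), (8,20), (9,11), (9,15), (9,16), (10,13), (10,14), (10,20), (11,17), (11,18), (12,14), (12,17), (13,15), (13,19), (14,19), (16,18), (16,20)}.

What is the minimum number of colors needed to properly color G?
χ(G) = 2

Clique number ω(G) = 2 (lower bound: χ ≥ ω).
The graph is bipartite (no odd cycle), so 2 colors suffice: χ(G) = 2.
A valid 2-coloring: color 1: [7, 9, 13, 14, 17, 18, 20]; color 2: [8, 10, 11, 12, 15, 16, 19].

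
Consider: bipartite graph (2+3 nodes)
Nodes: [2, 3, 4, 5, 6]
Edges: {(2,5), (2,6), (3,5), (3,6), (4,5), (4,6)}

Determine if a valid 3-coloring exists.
Yes, G is 3-colorable

A valid 3-coloring: color 1: [5, 6]; color 2: [2, 3, 4].
(χ(G) = 2 ≤ 3.)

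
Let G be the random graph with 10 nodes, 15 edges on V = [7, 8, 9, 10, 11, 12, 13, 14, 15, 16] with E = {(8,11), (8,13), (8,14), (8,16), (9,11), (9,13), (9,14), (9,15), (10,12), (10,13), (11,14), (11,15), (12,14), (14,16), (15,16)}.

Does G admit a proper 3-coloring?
A valid 3-coloring: color 1: [7, 13, 14, 15]; color 2: [8, 9, 10]; color 3: [11, 12, 16].
(χ(G) = 3 ≤ 3.)

Yes, G is 3-colorable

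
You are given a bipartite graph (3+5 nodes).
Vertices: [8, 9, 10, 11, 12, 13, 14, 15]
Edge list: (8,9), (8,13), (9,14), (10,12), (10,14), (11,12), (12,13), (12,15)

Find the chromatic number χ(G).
Clique number ω(G) = 2 (lower bound: χ ≥ ω).
The graph is bipartite (no odd cycle), so 2 colors suffice: χ(G) = 2.
A valid 2-coloring: color 1: [8, 12, 14]; color 2: [9, 10, 11, 13, 15].

χ(G) = 2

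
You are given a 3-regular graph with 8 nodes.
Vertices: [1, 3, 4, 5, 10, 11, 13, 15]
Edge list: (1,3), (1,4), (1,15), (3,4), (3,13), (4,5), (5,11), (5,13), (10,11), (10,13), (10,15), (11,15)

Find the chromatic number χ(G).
Clique number ω(G) = 3 (lower bound: χ ≥ ω).
The clique on [1, 3, 4] has size 3, forcing χ ≥ 3, and the coloring below uses 3 colors, so χ(G) = 3.
A valid 3-coloring: color 1: [3, 5, 15]; color 2: [1, 10]; color 3: [4, 11, 13].

χ(G) = 3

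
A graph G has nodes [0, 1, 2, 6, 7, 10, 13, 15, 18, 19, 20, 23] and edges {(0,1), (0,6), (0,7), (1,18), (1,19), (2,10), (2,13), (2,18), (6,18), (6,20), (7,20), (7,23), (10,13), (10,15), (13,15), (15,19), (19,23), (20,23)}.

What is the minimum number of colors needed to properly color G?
Clique number ω(G) = 3 (lower bound: χ ≥ ω).
The clique on [2, 10, 13] has size 3, forcing χ ≥ 3, and the coloring below uses 3 colors, so χ(G) = 3.
A valid 3-coloring: color 1: [0, 10, 18, 19, 20]; color 2: [1, 2, 6, 15, 23]; color 3: [7, 13].

χ(G) = 3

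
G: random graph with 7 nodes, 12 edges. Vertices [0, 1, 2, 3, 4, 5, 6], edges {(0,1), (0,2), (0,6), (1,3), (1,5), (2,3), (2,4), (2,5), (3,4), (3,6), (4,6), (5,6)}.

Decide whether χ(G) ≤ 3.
Yes, G is 3-colorable

A valid 3-coloring: color 1: [0, 3, 5]; color 2: [1, 2, 6]; color 3: [4].
(χ(G) = 3 ≤ 3.)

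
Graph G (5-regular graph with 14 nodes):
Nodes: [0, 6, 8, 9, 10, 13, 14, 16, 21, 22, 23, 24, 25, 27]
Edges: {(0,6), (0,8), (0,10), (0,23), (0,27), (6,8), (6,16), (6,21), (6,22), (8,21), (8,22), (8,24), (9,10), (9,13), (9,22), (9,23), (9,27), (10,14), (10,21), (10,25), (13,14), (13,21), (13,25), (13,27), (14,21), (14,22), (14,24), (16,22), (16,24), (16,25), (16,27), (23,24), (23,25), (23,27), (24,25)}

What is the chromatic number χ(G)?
χ(G) = 4

Clique number ω(G) = 3 (lower bound: χ ≥ ω).
Suppose a proper 3-coloring c exists. The clique [0, 6, 8] takes 3 distinct colors; by symmetry let c(0) = 1, c(6) = 2, c(8) = 3.
- Vertex 21: neighbors [6, 8] already have colors [2, 3] ⇒ c(21) = 1.
- Vertex 22: neighbors [6, 8] already have colors [2, 3] ⇒ c(22) = 1.
- Vertex 16: neighbors [22, 6] already have colors [1, 2] ⇒ c(16) = 3.
- Vertex 27: neighbors [0, 16] already have colors [1, 3] ⇒ c(27) = 2.
- Vertex 9: neighbors [22, 27] already have colors [1, 2] ⇒ c(9) = 3.
- Vertex 13: neighbors [21, 27, 9] already have colors [1, 2, 3] — all 3 colors blocked. Contradiction.
The forced assignments end in a contradiction, so G has no proper 3-coloring (χ ≥ 4).
The coloring below uses 4 colors, so χ(G) = 4.
A valid 4-coloring: color 1: [8, 10, 13, 16, 23]; color 2: [0, 9, 14, 25]; color 3: [21, 22, 24, 27]; color 4: [6].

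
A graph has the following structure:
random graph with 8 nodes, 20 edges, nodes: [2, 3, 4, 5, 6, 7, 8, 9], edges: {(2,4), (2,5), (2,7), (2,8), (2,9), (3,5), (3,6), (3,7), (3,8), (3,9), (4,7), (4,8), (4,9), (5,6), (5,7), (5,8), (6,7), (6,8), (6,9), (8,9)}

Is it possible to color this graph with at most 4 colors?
A valid 4-coloring: color 1: [7, 8]; color 2: [5, 9]; color 3: [3, 4]; color 4: [2, 6].
(χ(G) = 4 ≤ 4.)

Yes, G is 4-colorable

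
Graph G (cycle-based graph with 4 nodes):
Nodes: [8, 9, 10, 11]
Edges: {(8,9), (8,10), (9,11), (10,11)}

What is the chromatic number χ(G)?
Clique number ω(G) = 2 (lower bound: χ ≥ ω).
The graph is bipartite (no odd cycle), so 2 colors suffice: χ(G) = 2.
A valid 2-coloring: color 1: [8, 11]; color 2: [9, 10].

χ(G) = 2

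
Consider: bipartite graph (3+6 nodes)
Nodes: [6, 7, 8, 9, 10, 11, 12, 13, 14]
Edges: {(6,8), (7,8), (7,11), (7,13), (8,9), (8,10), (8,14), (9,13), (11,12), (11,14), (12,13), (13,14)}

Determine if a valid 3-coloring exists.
A valid 3-coloring: color 1: [8, 11, 13]; color 2: [6, 7, 9, 10, 12, 14].
(χ(G) = 2 ≤ 3.)

Yes, G is 3-colorable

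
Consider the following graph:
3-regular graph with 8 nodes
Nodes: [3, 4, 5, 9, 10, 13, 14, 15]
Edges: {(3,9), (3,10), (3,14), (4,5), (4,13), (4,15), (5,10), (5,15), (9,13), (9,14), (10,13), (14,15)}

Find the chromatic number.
Clique number ω(G) = 3 (lower bound: χ ≥ ω).
The clique on [3, 9, 14] has size 3, forcing χ ≥ 3, and the coloring below uses 3 colors, so χ(G) = 3.
A valid 3-coloring: color 1: [3, 13, 15]; color 2: [4, 10, 14]; color 3: [5, 9].

χ(G) = 3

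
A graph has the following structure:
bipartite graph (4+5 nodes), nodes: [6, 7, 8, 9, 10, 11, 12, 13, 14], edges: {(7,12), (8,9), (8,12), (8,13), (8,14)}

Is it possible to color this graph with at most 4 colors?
A valid 4-coloring: color 1: [6, 7, 8, 10, 11]; color 2: [9, 12, 13, 14].
(χ(G) = 2 ≤ 4.)

Yes, G is 4-colorable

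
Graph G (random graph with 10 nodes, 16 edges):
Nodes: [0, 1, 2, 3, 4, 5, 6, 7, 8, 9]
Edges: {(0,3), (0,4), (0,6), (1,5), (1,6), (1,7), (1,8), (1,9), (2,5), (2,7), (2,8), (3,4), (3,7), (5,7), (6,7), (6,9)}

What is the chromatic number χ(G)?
χ(G) = 3

Clique number ω(G) = 3 (lower bound: χ ≥ ω).
The clique on [0, 3, 4] has size 3, forcing χ ≥ 3, and the coloring below uses 3 colors, so χ(G) = 3.
A valid 3-coloring: color 1: [0, 7, 8, 9]; color 2: [1, 2, 4]; color 3: [3, 5, 6].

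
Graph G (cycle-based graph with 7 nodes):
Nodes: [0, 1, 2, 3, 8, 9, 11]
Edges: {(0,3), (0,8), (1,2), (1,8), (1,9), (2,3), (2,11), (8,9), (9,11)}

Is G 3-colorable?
A valid 3-coloring: color 1: [2, 8]; color 2: [1, 3, 11]; color 3: [0, 9].
(χ(G) = 3 ≤ 3.)

Yes, G is 3-colorable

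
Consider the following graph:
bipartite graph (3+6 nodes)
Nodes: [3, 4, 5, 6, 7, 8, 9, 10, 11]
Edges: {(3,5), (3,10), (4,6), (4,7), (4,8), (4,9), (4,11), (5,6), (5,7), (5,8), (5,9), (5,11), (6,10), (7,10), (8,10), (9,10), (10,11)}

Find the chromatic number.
χ(G) = 2

Clique number ω(G) = 2 (lower bound: χ ≥ ω).
The graph is bipartite (no odd cycle), so 2 colors suffice: χ(G) = 2.
A valid 2-coloring: color 1: [4, 5, 10]; color 2: [3, 6, 7, 8, 9, 11].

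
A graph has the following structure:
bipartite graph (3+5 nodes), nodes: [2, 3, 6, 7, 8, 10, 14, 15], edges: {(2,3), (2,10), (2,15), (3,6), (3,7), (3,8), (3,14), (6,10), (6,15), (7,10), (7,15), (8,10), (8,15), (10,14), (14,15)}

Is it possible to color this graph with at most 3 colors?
Yes, G is 3-colorable

A valid 3-coloring: color 1: [3, 10, 15]; color 2: [2, 6, 7, 8, 14].
(χ(G) = 2 ≤ 3.)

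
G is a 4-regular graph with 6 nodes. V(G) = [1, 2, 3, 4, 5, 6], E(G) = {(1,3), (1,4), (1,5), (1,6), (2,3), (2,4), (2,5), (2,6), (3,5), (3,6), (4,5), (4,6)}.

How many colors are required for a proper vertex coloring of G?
Clique number ω(G) = 3 (lower bound: χ ≥ ω).
The clique on [1, 3, 5] has size 3, forcing χ ≥ 3, and the coloring below uses 3 colors, so χ(G) = 3.
A valid 3-coloring: color 1: [3, 4]; color 2: [5, 6]; color 3: [1, 2].

χ(G) = 3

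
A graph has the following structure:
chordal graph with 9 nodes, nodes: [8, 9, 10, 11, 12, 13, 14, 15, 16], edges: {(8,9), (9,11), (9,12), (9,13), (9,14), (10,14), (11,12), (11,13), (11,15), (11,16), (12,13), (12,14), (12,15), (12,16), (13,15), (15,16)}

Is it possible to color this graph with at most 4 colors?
A valid 4-coloring: color 1: [8, 10, 12]; color 2: [11, 14]; color 3: [9, 15]; color 4: [13, 16].
(χ(G) = 4 ≤ 4.)

Yes, G is 4-colorable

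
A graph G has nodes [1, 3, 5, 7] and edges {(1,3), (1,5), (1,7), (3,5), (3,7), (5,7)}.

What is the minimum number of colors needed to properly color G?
χ(G) = 4

Clique number ω(G) = 4 (lower bound: χ ≥ ω).
The clique on [1, 3, 5, 7] has size 4, forcing χ ≥ 4, and the coloring below uses 4 colors, so χ(G) = 4.
A valid 4-coloring: color 1: [7]; color 2: [5]; color 3: [1]; color 4: [3].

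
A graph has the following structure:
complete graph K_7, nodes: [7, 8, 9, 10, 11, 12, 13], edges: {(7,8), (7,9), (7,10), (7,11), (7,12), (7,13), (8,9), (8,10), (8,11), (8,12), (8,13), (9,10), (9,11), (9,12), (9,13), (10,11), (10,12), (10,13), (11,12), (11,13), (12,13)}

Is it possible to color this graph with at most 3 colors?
No, G is not 3-colorable

The clique on vertices [7, 8, 9, 10, 11, 12, 13] has size 7 > 3, so it alone needs 7 colors.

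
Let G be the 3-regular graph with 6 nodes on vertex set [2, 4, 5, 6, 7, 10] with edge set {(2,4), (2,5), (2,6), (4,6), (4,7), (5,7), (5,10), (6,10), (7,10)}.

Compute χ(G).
χ(G) = 3

Clique number ω(G) = 3 (lower bound: χ ≥ ω).
The clique on [2, 4, 6] has size 3, forcing χ ≥ 3, and the coloring below uses 3 colors, so χ(G) = 3.
A valid 3-coloring: color 1: [2, 10]; color 2: [4, 5]; color 3: [6, 7].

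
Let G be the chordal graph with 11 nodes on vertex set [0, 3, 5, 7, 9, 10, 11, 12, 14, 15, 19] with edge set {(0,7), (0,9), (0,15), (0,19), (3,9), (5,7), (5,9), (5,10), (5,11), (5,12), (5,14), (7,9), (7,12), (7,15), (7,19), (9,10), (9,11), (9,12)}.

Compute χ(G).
χ(G) = 4

Clique number ω(G) = 4 (lower bound: χ ≥ ω).
The clique on [5, 7, 9, 12] has size 4, forcing χ ≥ 4, and the coloring below uses 4 colors, so χ(G) = 4.
A valid 4-coloring: color 1: [9, 14, 15, 19]; color 2: [0, 3, 5]; color 3: [7, 10, 11]; color 4: [12].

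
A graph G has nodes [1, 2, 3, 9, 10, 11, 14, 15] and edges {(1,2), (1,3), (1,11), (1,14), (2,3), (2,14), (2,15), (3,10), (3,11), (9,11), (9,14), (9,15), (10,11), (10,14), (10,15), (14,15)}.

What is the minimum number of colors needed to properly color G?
Clique number ω(G) = 3 (lower bound: χ ≥ ω).
Suppose a proper 3-coloring c exists. The clique [1, 2, 3] takes 3 distinct colors; by symmetry let c(1) = 1, c(2) = 2, c(3) = 3.
- Vertex 14: neighbors [1, 2] already have colors [1, 2] ⇒ c(14) = 3.
- Vertex 11: neighbors [1, 3] already have colors [1, 3] ⇒ c(11) = 2.
- Vertex 15: neighbors [2, 14] already have colors [2, 3] ⇒ c(15) = 1.
- Vertex 9: neighbors [15, 11, 14] already have colors [1, 2, 3] — all 3 colors blocked. Contradiction.
The forced assignments end in a contradiction, so G has no proper 3-coloring (χ ≥ 4).
The coloring below uses 4 colors, so χ(G) = 4.
A valid 4-coloring: color 1: [11, 14]; color 2: [1, 15]; color 3: [2, 9, 10]; color 4: [3].

χ(G) = 4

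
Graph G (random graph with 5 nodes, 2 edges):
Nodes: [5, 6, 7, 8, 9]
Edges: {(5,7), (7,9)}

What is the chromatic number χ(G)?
χ(G) = 2

Clique number ω(G) = 2 (lower bound: χ ≥ ω).
The graph is bipartite (no odd cycle), so 2 colors suffice: χ(G) = 2.
A valid 2-coloring: color 1: [6, 7, 8]; color 2: [5, 9].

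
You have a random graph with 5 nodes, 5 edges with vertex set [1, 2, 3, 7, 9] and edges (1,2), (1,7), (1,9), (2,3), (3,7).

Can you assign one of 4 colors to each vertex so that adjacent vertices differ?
Yes, G is 4-colorable

A valid 4-coloring: color 1: [1, 3]; color 2: [2, 7, 9].
(χ(G) = 2 ≤ 4.)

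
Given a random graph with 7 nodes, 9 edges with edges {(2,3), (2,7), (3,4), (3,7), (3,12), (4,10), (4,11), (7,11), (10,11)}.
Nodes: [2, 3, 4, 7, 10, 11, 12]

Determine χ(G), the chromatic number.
χ(G) = 3

Clique number ω(G) = 3 (lower bound: χ ≥ ω).
The clique on [4, 10, 11] has size 3, forcing χ ≥ 3, and the coloring below uses 3 colors, so χ(G) = 3.
A valid 3-coloring: color 1: [3, 11]; color 2: [2, 4, 12]; color 3: [7, 10].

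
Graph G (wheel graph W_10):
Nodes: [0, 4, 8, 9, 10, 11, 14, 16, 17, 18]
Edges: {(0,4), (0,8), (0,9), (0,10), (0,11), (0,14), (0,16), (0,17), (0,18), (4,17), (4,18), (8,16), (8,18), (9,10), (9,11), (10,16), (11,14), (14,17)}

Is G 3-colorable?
No, G is not 3-colorable

Odd cycle [11, 14, 17, 4, 18, 8, 16, 10, 9] needs 3 colors (χ ≥ 3).
Vertex 0 is adjacent to every vertex of [4, 8, 9, 10, 11, 14, 16, 17, 18], which already need 3 colors among themselves, so 0 needs a new color (χ ≥ 4).
Hence χ(G) ≥ 4 > 3, so no proper 3-coloring exists.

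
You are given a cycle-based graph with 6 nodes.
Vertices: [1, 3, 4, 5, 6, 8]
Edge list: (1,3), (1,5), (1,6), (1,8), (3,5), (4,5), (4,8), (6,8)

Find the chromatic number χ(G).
χ(G) = 3

Clique number ω(G) = 3 (lower bound: χ ≥ ω).
The clique on [1, 6, 8] has size 3, forcing χ ≥ 3, and the coloring below uses 3 colors, so χ(G) = 3.
A valid 3-coloring: color 1: [1, 4]; color 2: [5, 8]; color 3: [3, 6].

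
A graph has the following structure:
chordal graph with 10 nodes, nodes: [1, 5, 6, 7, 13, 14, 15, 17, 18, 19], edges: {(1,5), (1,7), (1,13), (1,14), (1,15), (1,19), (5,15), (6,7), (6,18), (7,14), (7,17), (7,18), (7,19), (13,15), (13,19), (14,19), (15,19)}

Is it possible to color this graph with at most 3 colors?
The clique on vertices [1, 7, 14, 19] has size 4 > 3, so it alone needs 4 colors.

No, G is not 3-colorable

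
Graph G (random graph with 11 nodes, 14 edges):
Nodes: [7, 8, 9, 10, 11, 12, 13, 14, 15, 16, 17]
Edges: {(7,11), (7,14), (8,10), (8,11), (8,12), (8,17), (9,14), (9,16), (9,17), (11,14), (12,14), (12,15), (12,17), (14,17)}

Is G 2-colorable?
No, G is not 2-colorable

The clique on vertices [8, 12, 17] has size 3 > 2, so it alone needs 3 colors.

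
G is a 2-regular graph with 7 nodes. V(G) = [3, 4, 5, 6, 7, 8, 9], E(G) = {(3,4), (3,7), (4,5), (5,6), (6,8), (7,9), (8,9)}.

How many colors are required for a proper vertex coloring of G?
Clique number ω(G) = 2 (lower bound: χ ≥ ω).
Odd cycle [4, 5, 6, 8, 9, 7, 3] needs 3 colors (χ ≥ 3).
The coloring below uses 3 colors, so χ(G) = 3.
A valid 3-coloring: color 1: [4, 7, 8]; color 2: [3, 6, 9]; color 3: [5].

χ(G) = 3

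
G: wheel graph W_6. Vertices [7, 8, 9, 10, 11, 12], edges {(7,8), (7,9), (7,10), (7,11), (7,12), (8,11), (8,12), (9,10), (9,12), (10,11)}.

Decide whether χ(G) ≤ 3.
Odd cycle [8, 12, 9, 10, 11] needs 3 colors (χ ≥ 3).
Vertex 7 is adjacent to every vertex of [8, 9, 10, 11, 12], which already need 3 colors among themselves, so 7 needs a new color (χ ≥ 4).
Hence χ(G) ≥ 4 > 3, so no proper 3-coloring exists.

No, G is not 3-colorable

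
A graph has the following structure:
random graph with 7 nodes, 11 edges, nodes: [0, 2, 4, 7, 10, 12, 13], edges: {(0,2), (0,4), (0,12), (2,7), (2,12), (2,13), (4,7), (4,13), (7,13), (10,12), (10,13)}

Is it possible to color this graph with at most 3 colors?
A valid 3-coloring: color 1: [12, 13]; color 2: [2, 4, 10]; color 3: [0, 7].
(χ(G) = 3 ≤ 3.)

Yes, G is 3-colorable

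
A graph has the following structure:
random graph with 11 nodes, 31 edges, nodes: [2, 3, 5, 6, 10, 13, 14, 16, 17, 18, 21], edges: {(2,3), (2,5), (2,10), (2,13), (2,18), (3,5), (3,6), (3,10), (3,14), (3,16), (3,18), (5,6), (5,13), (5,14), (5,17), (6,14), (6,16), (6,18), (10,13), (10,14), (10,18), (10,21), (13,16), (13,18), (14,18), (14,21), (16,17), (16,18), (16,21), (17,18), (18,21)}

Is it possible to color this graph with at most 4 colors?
A valid 4-coloring: color 1: [5, 18]; color 2: [3, 13, 17, 21]; color 3: [6, 10]; color 4: [2, 14, 16].
(χ(G) = 4 ≤ 4.)

Yes, G is 4-colorable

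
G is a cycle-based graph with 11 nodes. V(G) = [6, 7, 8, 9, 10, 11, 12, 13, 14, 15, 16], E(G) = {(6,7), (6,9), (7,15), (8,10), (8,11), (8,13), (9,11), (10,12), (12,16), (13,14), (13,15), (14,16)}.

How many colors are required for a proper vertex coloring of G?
Clique number ω(G) = 2 (lower bound: χ ≥ ω).
Odd cycle [15, 7, 6, 9, 11, 8, 13] needs 3 colors (χ ≥ 3).
The coloring below uses 3 colors, so χ(G) = 3.
A valid 3-coloring: color 1: [7, 9, 10, 13, 16]; color 2: [6, 8, 12, 14, 15]; color 3: [11].

χ(G) = 3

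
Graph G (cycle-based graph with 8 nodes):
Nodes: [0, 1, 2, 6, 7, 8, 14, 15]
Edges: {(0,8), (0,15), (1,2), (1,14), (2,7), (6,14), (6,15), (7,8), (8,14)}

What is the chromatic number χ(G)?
χ(G) = 3

Clique number ω(G) = 2 (lower bound: χ ≥ ω).
Odd cycle [6, 15, 0, 8, 14] needs 3 colors (χ ≥ 3).
The coloring below uses 3 colors, so χ(G) = 3.
A valid 3-coloring: color 1: [2, 14, 15]; color 2: [1, 6, 8]; color 3: [0, 7].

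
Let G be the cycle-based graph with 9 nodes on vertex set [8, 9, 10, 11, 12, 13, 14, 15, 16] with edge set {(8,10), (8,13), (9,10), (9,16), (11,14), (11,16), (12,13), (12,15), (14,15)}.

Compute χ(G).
χ(G) = 3

Clique number ω(G) = 2 (lower bound: χ ≥ ω).
Odd cycle [13, 12, 15, 14, 11, 16, 9, 10, 8] needs 3 colors (χ ≥ 3).
The coloring below uses 3 colors, so χ(G) = 3.
A valid 3-coloring: color 1: [10, 11, 13, 15]; color 2: [8, 12, 14, 16]; color 3: [9].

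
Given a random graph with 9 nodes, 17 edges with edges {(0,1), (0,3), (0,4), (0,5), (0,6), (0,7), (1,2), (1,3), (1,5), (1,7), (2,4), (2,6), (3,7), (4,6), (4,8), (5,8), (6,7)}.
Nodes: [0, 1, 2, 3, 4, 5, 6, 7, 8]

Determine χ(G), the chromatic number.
Clique number ω(G) = 4 (lower bound: χ ≥ ω).
The clique on [0, 1, 3, 7] has size 4, forcing χ ≥ 4, and the coloring below uses 4 colors, so χ(G) = 4.
A valid 4-coloring: color 1: [0, 2, 8]; color 2: [1, 6]; color 3: [4, 5, 7]; color 4: [3].

χ(G) = 4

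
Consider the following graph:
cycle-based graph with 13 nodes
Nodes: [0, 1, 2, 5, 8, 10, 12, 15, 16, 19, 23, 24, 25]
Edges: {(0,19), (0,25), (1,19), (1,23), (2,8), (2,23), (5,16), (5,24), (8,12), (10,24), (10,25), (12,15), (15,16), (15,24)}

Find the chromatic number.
χ(G) = 3

Clique number ω(G) = 2 (lower bound: χ ≥ ω).
Odd cycle [10, 25, 0, 19, 1, 23, 2, 8, 12, 15, 24] needs 3 colors (χ ≥ 3).
The coloring below uses 3 colors, so χ(G) = 3.
A valid 3-coloring: color 1: [8, 16, 19, 23, 24, 25]; color 2: [0, 1, 2, 5, 10, 15]; color 3: [12].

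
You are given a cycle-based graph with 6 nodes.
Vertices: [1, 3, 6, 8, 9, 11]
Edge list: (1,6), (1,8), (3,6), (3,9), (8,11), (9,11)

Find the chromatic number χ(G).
χ(G) = 2

Clique number ω(G) = 2 (lower bound: χ ≥ ω).
The graph is bipartite (no odd cycle), so 2 colors suffice: χ(G) = 2.
A valid 2-coloring: color 1: [6, 8, 9]; color 2: [1, 3, 11].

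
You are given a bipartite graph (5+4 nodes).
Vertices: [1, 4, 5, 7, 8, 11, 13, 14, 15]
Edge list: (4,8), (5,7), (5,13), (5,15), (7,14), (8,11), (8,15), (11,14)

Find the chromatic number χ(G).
χ(G) = 2

Clique number ω(G) = 2 (lower bound: χ ≥ ω).
The graph is bipartite (no odd cycle), so 2 colors suffice: χ(G) = 2.
A valid 2-coloring: color 1: [1, 5, 8, 14]; color 2: [4, 7, 11, 13, 15].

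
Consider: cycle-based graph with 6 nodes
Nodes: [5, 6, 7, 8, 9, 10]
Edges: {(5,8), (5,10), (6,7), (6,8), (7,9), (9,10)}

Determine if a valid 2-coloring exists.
A valid 2-coloring: color 1: [5, 6, 9]; color 2: [7, 8, 10].
(χ(G) = 2 ≤ 2.)

Yes, G is 2-colorable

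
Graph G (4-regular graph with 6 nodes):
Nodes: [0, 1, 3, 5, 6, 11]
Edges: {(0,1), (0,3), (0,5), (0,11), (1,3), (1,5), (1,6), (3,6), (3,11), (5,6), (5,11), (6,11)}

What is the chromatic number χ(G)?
χ(G) = 3

Clique number ω(G) = 3 (lower bound: χ ≥ ω).
The clique on [0, 1, 3] has size 3, forcing χ ≥ 3, and the coloring below uses 3 colors, so χ(G) = 3.
A valid 3-coloring: color 1: [0, 6]; color 2: [3, 5]; color 3: [1, 11].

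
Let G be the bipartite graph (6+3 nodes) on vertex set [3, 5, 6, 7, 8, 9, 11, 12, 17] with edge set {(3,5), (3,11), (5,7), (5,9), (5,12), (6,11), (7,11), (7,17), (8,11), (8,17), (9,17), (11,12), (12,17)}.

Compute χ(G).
χ(G) = 2

Clique number ω(G) = 2 (lower bound: χ ≥ ω).
The graph is bipartite (no odd cycle), so 2 colors suffice: χ(G) = 2.
A valid 2-coloring: color 1: [5, 11, 17]; color 2: [3, 6, 7, 8, 9, 12].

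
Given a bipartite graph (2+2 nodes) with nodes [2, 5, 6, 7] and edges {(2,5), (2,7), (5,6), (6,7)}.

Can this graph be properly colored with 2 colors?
A valid 2-coloring: color 1: [2, 6]; color 2: [5, 7].
(χ(G) = 2 ≤ 2.)

Yes, G is 2-colorable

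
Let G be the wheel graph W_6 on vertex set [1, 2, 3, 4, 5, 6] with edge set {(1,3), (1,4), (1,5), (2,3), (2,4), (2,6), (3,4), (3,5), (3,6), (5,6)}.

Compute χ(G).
χ(G) = 4

Clique number ω(G) = 3 (lower bound: χ ≥ ω).
Odd cycle [2, 4, 1, 5, 6] needs 3 colors (χ ≥ 3).
Vertex 3 is adjacent to every vertex of [1, 2, 4, 5, 6], which already need 3 colors among themselves, so 3 needs a new color (χ ≥ 4).
The coloring below uses 4 colors, so χ(G) = 4.
A valid 4-coloring: color 1: [3]; color 2: [2, 5]; color 3: [4, 6]; color 4: [1].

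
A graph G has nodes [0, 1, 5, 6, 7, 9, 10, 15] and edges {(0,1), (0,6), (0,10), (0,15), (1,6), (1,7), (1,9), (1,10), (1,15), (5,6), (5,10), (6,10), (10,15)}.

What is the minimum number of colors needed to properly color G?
χ(G) = 4

Clique number ω(G) = 4 (lower bound: χ ≥ ω).
The clique on [0, 1, 6, 10] has size 4, forcing χ ≥ 4, and the coloring below uses 4 colors, so χ(G) = 4.
A valid 4-coloring: color 1: [1, 5]; color 2: [7, 9, 10]; color 3: [0]; color 4: [6, 15].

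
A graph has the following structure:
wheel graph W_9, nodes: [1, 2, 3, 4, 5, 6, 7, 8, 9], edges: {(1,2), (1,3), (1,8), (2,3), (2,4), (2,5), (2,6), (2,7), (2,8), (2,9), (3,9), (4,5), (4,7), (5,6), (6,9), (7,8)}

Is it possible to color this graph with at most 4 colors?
Yes, G is 4-colorable

A valid 4-coloring: color 1: [2]; color 2: [3, 4, 6, 8]; color 3: [1, 5, 7, 9].
(χ(G) = 3 ≤ 4.)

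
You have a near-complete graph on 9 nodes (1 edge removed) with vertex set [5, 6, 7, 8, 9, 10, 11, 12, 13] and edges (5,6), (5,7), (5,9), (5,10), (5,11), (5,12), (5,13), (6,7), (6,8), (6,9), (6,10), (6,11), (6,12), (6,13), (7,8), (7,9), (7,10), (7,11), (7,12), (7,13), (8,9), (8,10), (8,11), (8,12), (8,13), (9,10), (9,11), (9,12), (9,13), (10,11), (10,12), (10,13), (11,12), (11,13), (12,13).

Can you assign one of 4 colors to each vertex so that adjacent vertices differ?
No, G is not 4-colorable

The clique on vertices [6, 7, 8, 9, 10, 11, 12, 13] has size 8 > 4, so it alone needs 8 colors.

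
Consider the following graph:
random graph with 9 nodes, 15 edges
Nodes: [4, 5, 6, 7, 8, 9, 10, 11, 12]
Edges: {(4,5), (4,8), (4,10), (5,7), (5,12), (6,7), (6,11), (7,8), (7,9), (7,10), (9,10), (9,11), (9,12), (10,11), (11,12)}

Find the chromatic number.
Clique number ω(G) = 3 (lower bound: χ ≥ ω).
The clique on [9, 10, 11] has size 3, forcing χ ≥ 3, and the coloring below uses 3 colors, so χ(G) = 3.
A valid 3-coloring: color 1: [4, 7, 11]; color 2: [5, 6, 8, 9]; color 3: [10, 12].

χ(G) = 3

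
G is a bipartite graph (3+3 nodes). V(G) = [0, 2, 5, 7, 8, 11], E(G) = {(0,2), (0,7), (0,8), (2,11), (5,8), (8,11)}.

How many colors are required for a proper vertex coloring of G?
Clique number ω(G) = 2 (lower bound: χ ≥ ω).
The graph is bipartite (no odd cycle), so 2 colors suffice: χ(G) = 2.
A valid 2-coloring: color 1: [0, 5, 11]; color 2: [2, 7, 8].

χ(G) = 2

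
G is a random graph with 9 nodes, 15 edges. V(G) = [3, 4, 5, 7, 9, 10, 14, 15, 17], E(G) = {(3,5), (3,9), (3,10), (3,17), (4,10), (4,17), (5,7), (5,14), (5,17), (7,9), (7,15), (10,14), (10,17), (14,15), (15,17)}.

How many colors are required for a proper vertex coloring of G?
χ(G) = 3

Clique number ω(G) = 3 (lower bound: χ ≥ ω).
The clique on [3, 10, 17] has size 3, forcing χ ≥ 3, and the coloring below uses 3 colors, so χ(G) = 3.
A valid 3-coloring: color 1: [9, 14, 17]; color 2: [5, 10, 15]; color 3: [3, 4, 7].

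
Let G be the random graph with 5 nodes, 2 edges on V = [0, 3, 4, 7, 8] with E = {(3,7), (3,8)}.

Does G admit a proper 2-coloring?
Yes, G is 2-colorable

A valid 2-coloring: color 1: [0, 3, 4]; color 2: [7, 8].
(χ(G) = 2 ≤ 2.)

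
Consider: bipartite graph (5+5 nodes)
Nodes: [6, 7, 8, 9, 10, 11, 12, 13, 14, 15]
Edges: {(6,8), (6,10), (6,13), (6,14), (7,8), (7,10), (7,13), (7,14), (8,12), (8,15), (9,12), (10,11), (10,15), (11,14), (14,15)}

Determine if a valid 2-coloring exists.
A valid 2-coloring: color 1: [8, 9, 10, 13, 14]; color 2: [6, 7, 11, 12, 15].
(χ(G) = 2 ≤ 2.)

Yes, G is 2-colorable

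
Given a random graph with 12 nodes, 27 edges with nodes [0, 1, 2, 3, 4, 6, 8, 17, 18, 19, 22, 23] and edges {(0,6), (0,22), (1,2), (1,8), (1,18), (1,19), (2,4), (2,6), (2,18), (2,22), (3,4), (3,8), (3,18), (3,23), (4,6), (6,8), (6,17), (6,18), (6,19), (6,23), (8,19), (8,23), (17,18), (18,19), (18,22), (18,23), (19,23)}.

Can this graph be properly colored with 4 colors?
Yes, G is 4-colorable

A valid 4-coloring: color 1: [0, 4, 8, 18]; color 2: [1, 3, 6, 22]; color 3: [2, 17, 23]; color 4: [19].
(χ(G) = 4 ≤ 4.)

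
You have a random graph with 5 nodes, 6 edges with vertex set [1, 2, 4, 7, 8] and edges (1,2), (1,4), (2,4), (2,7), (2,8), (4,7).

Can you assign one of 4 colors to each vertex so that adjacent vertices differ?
Yes, G is 4-colorable

A valid 4-coloring: color 1: [2]; color 2: [4, 8]; color 3: [1, 7].
(χ(G) = 3 ≤ 4.)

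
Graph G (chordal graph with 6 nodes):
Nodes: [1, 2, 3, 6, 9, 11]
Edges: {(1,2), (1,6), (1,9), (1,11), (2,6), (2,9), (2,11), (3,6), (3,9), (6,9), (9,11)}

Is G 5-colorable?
A valid 5-coloring: color 1: [9]; color 2: [6, 11]; color 3: [1, 3]; color 4: [2].
(χ(G) = 4 ≤ 5.)

Yes, G is 5-colorable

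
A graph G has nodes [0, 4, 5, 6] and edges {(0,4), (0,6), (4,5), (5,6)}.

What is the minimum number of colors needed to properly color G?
Clique number ω(G) = 2 (lower bound: χ ≥ ω).
The graph is bipartite (no odd cycle), so 2 colors suffice: χ(G) = 2.
A valid 2-coloring: color 1: [4, 6]; color 2: [0, 5].

χ(G) = 2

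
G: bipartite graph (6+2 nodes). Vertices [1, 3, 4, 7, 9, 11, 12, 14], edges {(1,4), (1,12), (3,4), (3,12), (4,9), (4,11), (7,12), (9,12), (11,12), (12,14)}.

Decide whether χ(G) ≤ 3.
Yes, G is 3-colorable

A valid 3-coloring: color 1: [4, 12]; color 2: [1, 3, 7, 9, 11, 14].
(χ(G) = 2 ≤ 3.)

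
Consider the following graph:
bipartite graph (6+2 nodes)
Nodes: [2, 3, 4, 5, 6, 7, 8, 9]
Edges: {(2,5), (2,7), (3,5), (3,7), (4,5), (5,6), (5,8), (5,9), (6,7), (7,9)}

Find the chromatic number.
Clique number ω(G) = 2 (lower bound: χ ≥ ω).
The graph is bipartite (no odd cycle), so 2 colors suffice: χ(G) = 2.
A valid 2-coloring: color 1: [5, 7]; color 2: [2, 3, 4, 6, 8, 9].

χ(G) = 2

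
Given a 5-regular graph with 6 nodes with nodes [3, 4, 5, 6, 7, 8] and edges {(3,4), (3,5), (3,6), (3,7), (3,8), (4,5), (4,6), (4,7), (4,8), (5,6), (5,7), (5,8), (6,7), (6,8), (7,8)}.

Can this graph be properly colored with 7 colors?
A valid 7-coloring: color 1: [4]; color 2: [5]; color 3: [6]; color 4: [7]; color 5: [8]; color 6: [3].
(χ(G) = 6 ≤ 7.)

Yes, G is 7-colorable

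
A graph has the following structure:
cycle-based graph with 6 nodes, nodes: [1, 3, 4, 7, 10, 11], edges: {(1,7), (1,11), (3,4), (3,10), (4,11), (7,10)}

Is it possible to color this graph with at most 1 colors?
No, G is not 1-colorable

Edge (1,11) forces its endpoints to differ, so 1 color is not enough.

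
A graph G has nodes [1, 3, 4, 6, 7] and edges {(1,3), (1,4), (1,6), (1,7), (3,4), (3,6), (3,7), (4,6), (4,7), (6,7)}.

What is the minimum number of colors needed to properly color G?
Clique number ω(G) = 5 (lower bound: χ ≥ ω).
The clique on [1, 3, 4, 6, 7] has size 5, forcing χ ≥ 5, and the coloring below uses 5 colors, so χ(G) = 5.
A valid 5-coloring: color 1: [1]; color 2: [3]; color 3: [4]; color 4: [7]; color 5: [6].

χ(G) = 5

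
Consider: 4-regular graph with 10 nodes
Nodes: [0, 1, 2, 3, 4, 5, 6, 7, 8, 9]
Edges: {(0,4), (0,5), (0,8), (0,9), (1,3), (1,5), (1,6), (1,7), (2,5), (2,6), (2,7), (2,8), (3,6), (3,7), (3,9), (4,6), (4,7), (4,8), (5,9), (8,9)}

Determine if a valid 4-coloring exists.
Yes, G is 4-colorable

A valid 4-coloring: color 1: [5, 6, 7, 8]; color 2: [1, 2, 4, 9]; color 3: [0, 3].
(χ(G) = 3 ≤ 4.)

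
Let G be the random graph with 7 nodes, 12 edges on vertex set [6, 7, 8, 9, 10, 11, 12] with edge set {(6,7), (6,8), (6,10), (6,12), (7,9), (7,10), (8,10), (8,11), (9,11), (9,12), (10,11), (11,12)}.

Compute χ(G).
χ(G) = 3

Clique number ω(G) = 3 (lower bound: χ ≥ ω).
The clique on [9, 11, 12] has size 3, forcing χ ≥ 3, and the coloring below uses 3 colors, so χ(G) = 3.
A valid 3-coloring: color 1: [9, 10]; color 2: [6, 11]; color 3: [7, 8, 12].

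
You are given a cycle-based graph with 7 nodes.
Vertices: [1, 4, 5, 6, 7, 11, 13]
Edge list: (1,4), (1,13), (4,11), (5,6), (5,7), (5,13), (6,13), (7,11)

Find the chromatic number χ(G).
Clique number ω(G) = 3 (lower bound: χ ≥ ω).
The clique on [5, 6, 13] has size 3, forcing χ ≥ 3, and the coloring below uses 3 colors, so χ(G) = 3.
A valid 3-coloring: color 1: [1, 5, 11]; color 2: [4, 7, 13]; color 3: [6].

χ(G) = 3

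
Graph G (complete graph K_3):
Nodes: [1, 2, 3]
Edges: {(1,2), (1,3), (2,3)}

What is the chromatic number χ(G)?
Clique number ω(G) = 3 (lower bound: χ ≥ ω).
The clique on [1, 2, 3] has size 3, forcing χ ≥ 3, and the coloring below uses 3 colors, so χ(G) = 3.
A valid 3-coloring: color 1: [1]; color 2: [3]; color 3: [2].

χ(G) = 3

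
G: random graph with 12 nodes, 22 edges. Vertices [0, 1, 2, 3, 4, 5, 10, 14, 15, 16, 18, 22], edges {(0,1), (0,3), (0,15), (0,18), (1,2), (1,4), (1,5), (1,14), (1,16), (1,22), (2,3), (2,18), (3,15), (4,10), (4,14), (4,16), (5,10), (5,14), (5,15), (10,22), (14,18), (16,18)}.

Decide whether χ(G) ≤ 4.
Yes, G is 4-colorable

A valid 4-coloring: color 1: [1, 3, 10, 18]; color 2: [0, 2, 4, 5, 22]; color 3: [14, 15, 16].
(χ(G) = 3 ≤ 4.)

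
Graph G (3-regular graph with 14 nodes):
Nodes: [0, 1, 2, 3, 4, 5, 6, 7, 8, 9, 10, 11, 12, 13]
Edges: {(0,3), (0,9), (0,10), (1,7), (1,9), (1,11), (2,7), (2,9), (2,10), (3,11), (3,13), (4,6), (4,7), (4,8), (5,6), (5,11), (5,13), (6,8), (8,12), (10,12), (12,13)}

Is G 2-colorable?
No, G is not 2-colorable

The clique on vertices [4, 6, 8] has size 3 > 2, so it alone needs 3 colors.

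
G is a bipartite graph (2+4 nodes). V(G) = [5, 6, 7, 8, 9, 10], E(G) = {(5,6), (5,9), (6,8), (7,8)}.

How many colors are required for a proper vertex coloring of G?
Clique number ω(G) = 2 (lower bound: χ ≥ ω).
The graph is bipartite (no odd cycle), so 2 colors suffice: χ(G) = 2.
A valid 2-coloring: color 1: [5, 8, 10]; color 2: [6, 7, 9].

χ(G) = 2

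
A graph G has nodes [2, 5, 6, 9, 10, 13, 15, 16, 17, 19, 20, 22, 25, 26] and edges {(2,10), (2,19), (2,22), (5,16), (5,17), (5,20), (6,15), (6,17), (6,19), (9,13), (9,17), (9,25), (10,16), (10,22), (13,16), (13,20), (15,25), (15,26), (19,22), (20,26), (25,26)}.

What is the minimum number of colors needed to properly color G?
χ(G) = 3

Clique number ω(G) = 3 (lower bound: χ ≥ ω).
The clique on [2, 10, 22] has size 3, forcing χ ≥ 3, and the coloring below uses 3 colors, so χ(G) = 3.
A valid 3-coloring: color 1: [2, 5, 6, 13, 26]; color 2: [10, 17, 19, 20, 25]; color 3: [9, 15, 16, 22].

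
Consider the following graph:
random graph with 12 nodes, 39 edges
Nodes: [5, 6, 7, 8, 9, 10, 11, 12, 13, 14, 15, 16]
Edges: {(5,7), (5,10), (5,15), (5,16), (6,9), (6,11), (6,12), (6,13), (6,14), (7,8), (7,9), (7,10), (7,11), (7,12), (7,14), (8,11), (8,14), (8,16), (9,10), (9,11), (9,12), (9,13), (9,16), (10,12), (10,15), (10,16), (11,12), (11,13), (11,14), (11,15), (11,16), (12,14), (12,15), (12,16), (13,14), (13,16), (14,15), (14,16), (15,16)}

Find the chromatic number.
Clique number ω(G) = 5 (lower bound: χ ≥ ω).
The clique on [11, 12, 14, 15, 16] has size 5, forcing χ ≥ 5, and the coloring below uses 5 colors, so χ(G) = 5.
A valid 5-coloring: color 1: [10, 11]; color 2: [6, 7, 16]; color 3: [5, 8, 12, 13]; color 4: [9, 14]; color 5: [15].

χ(G) = 5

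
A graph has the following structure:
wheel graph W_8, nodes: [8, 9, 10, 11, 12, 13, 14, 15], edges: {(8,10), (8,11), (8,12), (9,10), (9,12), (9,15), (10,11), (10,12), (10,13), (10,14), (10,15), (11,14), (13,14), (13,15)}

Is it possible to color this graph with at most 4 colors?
Yes, G is 4-colorable

A valid 4-coloring: color 1: [10]; color 2: [8, 9, 14]; color 3: [11, 12, 15]; color 4: [13].
(χ(G) = 4 ≤ 4.)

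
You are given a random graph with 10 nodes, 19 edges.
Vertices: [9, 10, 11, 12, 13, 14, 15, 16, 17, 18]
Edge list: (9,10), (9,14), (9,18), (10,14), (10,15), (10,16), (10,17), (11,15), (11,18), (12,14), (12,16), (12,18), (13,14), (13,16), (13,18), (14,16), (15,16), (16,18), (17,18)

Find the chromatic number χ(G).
χ(G) = 3

Clique number ω(G) = 3 (lower bound: χ ≥ ω).
The clique on [12, 16, 18] has size 3, forcing χ ≥ 3, and the coloring below uses 3 colors, so χ(G) = 3.
A valid 3-coloring: color 1: [14, 15, 18]; color 2: [9, 11, 16, 17]; color 3: [10, 12, 13].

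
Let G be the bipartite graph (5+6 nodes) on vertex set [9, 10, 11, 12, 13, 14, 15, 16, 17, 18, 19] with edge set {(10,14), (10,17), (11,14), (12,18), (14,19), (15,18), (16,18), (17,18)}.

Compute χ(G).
Clique number ω(G) = 2 (lower bound: χ ≥ ω).
The graph is bipartite (no odd cycle), so 2 colors suffice: χ(G) = 2.
A valid 2-coloring: color 1: [9, 10, 11, 13, 18, 19]; color 2: [12, 14, 15, 16, 17].

χ(G) = 2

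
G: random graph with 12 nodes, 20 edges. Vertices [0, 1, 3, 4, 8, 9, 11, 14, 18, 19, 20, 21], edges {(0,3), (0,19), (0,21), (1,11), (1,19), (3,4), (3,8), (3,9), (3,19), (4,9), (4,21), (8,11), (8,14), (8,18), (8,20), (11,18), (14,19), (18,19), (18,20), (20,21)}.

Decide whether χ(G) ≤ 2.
No, G is not 2-colorable

The clique on vertices [0, 3, 19] has size 3 > 2, so it alone needs 3 colors.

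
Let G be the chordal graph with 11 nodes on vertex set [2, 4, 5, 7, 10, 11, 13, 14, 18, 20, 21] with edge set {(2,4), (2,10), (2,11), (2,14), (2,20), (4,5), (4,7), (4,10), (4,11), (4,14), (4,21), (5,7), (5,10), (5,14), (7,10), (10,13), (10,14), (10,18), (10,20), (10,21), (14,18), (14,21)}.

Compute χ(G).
χ(G) = 4

Clique number ω(G) = 4 (lower bound: χ ≥ ω).
The clique on [2, 4, 10, 14] has size 4, forcing χ ≥ 4, and the coloring below uses 4 colors, so χ(G) = 4.
A valid 4-coloring: color 1: [10, 11]; color 2: [4, 13, 18, 20]; color 3: [7, 14]; color 4: [2, 5, 21].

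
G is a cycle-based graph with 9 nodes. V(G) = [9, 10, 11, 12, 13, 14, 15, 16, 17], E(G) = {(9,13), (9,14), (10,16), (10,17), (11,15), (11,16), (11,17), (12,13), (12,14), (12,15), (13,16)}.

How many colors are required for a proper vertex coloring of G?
χ(G) = 3

Clique number ω(G) = 2 (lower bound: χ ≥ ω).
Odd cycle [13, 12, 15, 11, 17, 10, 16] needs 3 colors (χ ≥ 3).
The coloring below uses 3 colors, so χ(G) = 3.
A valid 3-coloring: color 1: [9, 12, 16, 17]; color 2: [10, 11, 13, 14]; color 3: [15].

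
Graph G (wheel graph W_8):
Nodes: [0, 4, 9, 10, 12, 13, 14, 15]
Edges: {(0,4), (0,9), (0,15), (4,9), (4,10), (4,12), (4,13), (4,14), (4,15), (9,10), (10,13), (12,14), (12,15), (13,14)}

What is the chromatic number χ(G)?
Clique number ω(G) = 3 (lower bound: χ ≥ ω).
Odd cycle [12, 14, 13, 10, 9, 0, 15] needs 3 colors (χ ≥ 3).
Vertex 4 is adjacent to every vertex of [0, 9, 10, 12, 13, 14, 15], which already need 3 colors among themselves, so 4 needs a new color (χ ≥ 4).
The coloring below uses 4 colors, so χ(G) = 4.
A valid 4-coloring: color 1: [4]; color 2: [0, 12, 13]; color 3: [10, 14, 15]; color 4: [9].

χ(G) = 4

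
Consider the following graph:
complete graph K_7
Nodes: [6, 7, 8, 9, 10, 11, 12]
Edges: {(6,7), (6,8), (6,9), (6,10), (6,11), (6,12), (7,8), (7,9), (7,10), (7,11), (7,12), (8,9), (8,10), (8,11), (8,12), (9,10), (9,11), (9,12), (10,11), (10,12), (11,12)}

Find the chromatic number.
χ(G) = 7

Clique number ω(G) = 7 (lower bound: χ ≥ ω).
The clique on [6, 7, 8, 9, 10, 11, 12] has size 7, forcing χ ≥ 7, and the coloring below uses 7 colors, so χ(G) = 7.
A valid 7-coloring: color 1: [9]; color 2: [10]; color 3: [12]; color 4: [7]; color 5: [6]; color 6: [11]; color 7: [8].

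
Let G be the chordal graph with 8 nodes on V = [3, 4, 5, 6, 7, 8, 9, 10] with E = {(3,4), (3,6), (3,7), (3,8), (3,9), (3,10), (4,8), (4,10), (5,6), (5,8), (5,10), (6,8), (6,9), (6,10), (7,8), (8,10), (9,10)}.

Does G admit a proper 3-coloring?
The clique on vertices [3, 4, 8, 10] has size 4 > 3, so it alone needs 4 colors.

No, G is not 3-colorable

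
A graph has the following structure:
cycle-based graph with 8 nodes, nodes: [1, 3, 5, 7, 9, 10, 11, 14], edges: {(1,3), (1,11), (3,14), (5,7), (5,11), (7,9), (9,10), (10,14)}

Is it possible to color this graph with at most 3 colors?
Yes, G is 3-colorable

A valid 3-coloring: color 1: [3, 7, 10, 11]; color 2: [1, 5, 9, 14].
(χ(G) = 2 ≤ 3.)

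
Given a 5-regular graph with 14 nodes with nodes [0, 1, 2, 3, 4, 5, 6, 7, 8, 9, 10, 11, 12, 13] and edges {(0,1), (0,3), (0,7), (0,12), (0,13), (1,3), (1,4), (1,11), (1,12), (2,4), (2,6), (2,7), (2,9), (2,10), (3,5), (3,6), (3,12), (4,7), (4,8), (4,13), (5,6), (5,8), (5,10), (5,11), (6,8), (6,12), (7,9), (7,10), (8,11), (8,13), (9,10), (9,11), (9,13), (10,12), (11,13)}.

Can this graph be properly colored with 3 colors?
The clique on vertices [0, 1, 3, 12] has size 4 > 3, so it alone needs 4 colors.

No, G is not 3-colorable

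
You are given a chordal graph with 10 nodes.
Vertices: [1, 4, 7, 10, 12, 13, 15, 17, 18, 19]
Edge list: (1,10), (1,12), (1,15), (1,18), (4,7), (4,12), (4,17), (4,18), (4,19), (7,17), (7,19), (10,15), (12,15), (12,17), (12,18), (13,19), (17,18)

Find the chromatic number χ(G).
χ(G) = 4

Clique number ω(G) = 4 (lower bound: χ ≥ ω).
The clique on [4, 12, 17, 18] has size 4, forcing χ ≥ 4, and the coloring below uses 4 colors, so χ(G) = 4.
A valid 4-coloring: color 1: [1, 4, 13]; color 2: [7, 10, 12]; color 3: [15, 18, 19]; color 4: [17].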